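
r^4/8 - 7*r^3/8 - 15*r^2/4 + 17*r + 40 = (r/4 + 1)*(r/2 + 1)*(r - 8)*(r - 5)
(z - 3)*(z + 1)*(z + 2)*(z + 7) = z^4 + 7*z^3 - 7*z^2 - 55*z - 42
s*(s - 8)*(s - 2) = s^3 - 10*s^2 + 16*s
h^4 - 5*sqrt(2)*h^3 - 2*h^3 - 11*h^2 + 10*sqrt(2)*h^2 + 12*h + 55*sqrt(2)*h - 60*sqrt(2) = (h - 4)*(h - 1)*(h + 3)*(h - 5*sqrt(2))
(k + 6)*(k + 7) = k^2 + 13*k + 42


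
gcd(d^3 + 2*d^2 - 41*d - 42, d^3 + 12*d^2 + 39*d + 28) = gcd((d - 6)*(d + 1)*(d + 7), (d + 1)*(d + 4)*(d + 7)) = d^2 + 8*d + 7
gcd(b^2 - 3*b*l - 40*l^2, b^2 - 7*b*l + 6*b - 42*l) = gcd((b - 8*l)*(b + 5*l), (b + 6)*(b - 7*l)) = 1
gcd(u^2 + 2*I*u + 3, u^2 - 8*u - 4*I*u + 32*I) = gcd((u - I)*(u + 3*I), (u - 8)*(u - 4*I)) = 1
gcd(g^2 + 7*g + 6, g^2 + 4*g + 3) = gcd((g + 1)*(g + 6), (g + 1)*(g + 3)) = g + 1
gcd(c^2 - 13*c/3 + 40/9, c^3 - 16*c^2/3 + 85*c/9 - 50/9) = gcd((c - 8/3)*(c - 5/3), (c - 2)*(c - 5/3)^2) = c - 5/3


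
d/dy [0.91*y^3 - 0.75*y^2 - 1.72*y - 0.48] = 2.73*y^2 - 1.5*y - 1.72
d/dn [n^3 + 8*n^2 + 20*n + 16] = 3*n^2 + 16*n + 20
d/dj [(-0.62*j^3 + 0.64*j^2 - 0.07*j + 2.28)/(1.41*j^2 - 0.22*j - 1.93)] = (-0.8742*j^4 + 0.2728*j^3 + 3.5477*j^2 - 8.9*j + 0.6367)/(1.9881*j^4 - 0.6204*j^3 - 5.3942*j^2 + 0.8492*j + 3.7249)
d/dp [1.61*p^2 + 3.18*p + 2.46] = 3.22*p + 3.18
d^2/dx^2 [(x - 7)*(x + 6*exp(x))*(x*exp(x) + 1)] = x^3*exp(x) + 24*x^2*exp(2*x) - x^2*exp(x) - 120*x*exp(2*x) - 16*x*exp(x) - 156*exp(2*x) - 44*exp(x) + 2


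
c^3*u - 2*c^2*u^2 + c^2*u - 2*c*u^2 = c*(c - 2*u)*(c*u + u)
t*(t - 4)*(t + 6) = t^3 + 2*t^2 - 24*t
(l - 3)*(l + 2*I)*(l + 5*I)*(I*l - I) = I*l^4 - 7*l^3 - 4*I*l^3 + 28*l^2 - 7*I*l^2 - 21*l + 40*I*l - 30*I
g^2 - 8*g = g*(g - 8)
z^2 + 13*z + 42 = (z + 6)*(z + 7)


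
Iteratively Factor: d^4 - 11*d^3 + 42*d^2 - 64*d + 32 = (d - 2)*(d^3 - 9*d^2 + 24*d - 16) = (d - 4)*(d - 2)*(d^2 - 5*d + 4) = (d - 4)*(d - 2)*(d - 1)*(d - 4)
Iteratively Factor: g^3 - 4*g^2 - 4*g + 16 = (g + 2)*(g^2 - 6*g + 8) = (g - 2)*(g + 2)*(g - 4)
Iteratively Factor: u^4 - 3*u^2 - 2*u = (u + 1)*(u^3 - u^2 - 2*u) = (u + 1)^2*(u^2 - 2*u) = u*(u + 1)^2*(u - 2)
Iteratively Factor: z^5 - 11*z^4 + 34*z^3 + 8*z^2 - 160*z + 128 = (z - 4)*(z^4 - 7*z^3 + 6*z^2 + 32*z - 32) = (z - 4)*(z + 2)*(z^3 - 9*z^2 + 24*z - 16) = (z - 4)^2*(z + 2)*(z^2 - 5*z + 4) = (z - 4)^2*(z - 1)*(z + 2)*(z - 4)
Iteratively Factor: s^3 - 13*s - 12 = (s - 4)*(s^2 + 4*s + 3) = (s - 4)*(s + 1)*(s + 3)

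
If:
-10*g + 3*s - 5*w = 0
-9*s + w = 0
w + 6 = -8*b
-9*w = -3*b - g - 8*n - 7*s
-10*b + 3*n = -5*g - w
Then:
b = -462/1061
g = 1246/1061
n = -8180/3183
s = -890/3183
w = -2670/1061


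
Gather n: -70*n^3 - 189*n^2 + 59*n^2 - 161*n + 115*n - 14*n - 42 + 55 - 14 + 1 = -70*n^3 - 130*n^2 - 60*n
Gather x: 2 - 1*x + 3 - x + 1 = 6 - 2*x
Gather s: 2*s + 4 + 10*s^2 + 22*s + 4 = 10*s^2 + 24*s + 8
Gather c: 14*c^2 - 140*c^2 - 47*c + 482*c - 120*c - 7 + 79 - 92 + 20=-126*c^2 + 315*c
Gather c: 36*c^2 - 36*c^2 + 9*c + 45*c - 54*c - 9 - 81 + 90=0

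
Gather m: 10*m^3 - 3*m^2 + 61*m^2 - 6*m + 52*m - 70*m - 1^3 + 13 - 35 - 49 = 10*m^3 + 58*m^2 - 24*m - 72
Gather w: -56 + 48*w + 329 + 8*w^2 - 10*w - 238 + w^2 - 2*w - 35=9*w^2 + 36*w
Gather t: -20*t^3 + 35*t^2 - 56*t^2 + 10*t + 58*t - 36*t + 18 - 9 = -20*t^3 - 21*t^2 + 32*t + 9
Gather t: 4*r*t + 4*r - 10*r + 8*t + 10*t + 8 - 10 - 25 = -6*r + t*(4*r + 18) - 27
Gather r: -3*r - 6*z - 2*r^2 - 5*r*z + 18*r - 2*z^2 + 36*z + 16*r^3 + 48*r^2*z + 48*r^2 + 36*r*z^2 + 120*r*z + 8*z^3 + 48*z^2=16*r^3 + r^2*(48*z + 46) + r*(36*z^2 + 115*z + 15) + 8*z^3 + 46*z^2 + 30*z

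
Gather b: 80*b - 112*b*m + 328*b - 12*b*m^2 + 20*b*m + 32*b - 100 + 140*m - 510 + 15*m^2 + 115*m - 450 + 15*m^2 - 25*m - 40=b*(-12*m^2 - 92*m + 440) + 30*m^2 + 230*m - 1100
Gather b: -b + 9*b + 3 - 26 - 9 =8*b - 32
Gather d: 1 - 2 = -1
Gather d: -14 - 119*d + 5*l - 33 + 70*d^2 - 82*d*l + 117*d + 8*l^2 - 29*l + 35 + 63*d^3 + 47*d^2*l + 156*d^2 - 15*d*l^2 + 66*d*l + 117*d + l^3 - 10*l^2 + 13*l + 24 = 63*d^3 + d^2*(47*l + 226) + d*(-15*l^2 - 16*l + 115) + l^3 - 2*l^2 - 11*l + 12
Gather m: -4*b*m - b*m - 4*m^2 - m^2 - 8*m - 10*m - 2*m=-5*m^2 + m*(-5*b - 20)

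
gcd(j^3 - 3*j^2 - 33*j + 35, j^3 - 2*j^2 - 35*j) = j^2 - 2*j - 35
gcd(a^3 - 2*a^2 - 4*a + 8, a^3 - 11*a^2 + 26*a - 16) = a - 2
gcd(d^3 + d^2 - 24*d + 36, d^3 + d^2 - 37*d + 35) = 1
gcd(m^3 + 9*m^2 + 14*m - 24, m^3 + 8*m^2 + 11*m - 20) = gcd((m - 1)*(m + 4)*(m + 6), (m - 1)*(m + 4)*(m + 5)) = m^2 + 3*m - 4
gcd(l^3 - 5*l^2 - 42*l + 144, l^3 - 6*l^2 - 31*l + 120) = l^2 - 11*l + 24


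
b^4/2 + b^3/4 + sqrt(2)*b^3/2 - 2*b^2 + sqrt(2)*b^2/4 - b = b*(b/2 + sqrt(2))*(b + 1/2)*(b - sqrt(2))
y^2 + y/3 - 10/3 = (y - 5/3)*(y + 2)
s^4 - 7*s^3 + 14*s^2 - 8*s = s*(s - 4)*(s - 2)*(s - 1)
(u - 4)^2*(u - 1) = u^3 - 9*u^2 + 24*u - 16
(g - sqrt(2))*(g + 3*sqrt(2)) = g^2 + 2*sqrt(2)*g - 6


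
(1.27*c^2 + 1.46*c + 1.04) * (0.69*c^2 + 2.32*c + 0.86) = 0.8763*c^4 + 3.9538*c^3 + 5.197*c^2 + 3.6684*c + 0.8944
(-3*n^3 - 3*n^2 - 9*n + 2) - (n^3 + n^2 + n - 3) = -4*n^3 - 4*n^2 - 10*n + 5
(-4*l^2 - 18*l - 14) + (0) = -4*l^2 - 18*l - 14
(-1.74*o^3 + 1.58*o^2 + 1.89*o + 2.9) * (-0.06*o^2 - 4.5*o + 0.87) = 0.1044*o^5 + 7.7352*o^4 - 8.7372*o^3 - 7.3044*o^2 - 11.4057*o + 2.523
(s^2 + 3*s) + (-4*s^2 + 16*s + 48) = -3*s^2 + 19*s + 48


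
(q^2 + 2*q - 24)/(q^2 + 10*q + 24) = (q - 4)/(q + 4)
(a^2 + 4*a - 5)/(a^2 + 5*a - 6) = (a + 5)/(a + 6)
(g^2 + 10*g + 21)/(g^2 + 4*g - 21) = (g + 3)/(g - 3)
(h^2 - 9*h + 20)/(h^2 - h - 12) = (h - 5)/(h + 3)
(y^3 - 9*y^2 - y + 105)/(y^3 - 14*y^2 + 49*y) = (y^2 - 2*y - 15)/(y*(y - 7))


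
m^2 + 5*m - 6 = (m - 1)*(m + 6)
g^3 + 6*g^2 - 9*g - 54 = (g - 3)*(g + 3)*(g + 6)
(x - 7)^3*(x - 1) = x^4 - 22*x^3 + 168*x^2 - 490*x + 343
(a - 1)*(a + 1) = a^2 - 1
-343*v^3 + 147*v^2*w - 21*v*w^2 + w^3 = (-7*v + w)^3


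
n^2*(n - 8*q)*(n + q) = n^4 - 7*n^3*q - 8*n^2*q^2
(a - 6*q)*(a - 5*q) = a^2 - 11*a*q + 30*q^2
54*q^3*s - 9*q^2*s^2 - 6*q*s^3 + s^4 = s*(-6*q + s)*(-3*q + s)*(3*q + s)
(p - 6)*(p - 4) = p^2 - 10*p + 24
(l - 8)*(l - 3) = l^2 - 11*l + 24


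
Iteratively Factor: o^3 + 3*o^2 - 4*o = (o - 1)*(o^2 + 4*o) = (o - 1)*(o + 4)*(o)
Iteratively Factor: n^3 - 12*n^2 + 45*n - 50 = (n - 5)*(n^2 - 7*n + 10) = (n - 5)^2*(n - 2)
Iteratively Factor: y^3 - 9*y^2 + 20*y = (y - 5)*(y^2 - 4*y) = (y - 5)*(y - 4)*(y)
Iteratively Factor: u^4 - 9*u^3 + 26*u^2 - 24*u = (u - 2)*(u^3 - 7*u^2 + 12*u) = (u - 3)*(u - 2)*(u^2 - 4*u) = u*(u - 3)*(u - 2)*(u - 4)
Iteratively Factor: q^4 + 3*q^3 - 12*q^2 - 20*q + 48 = (q - 2)*(q^3 + 5*q^2 - 2*q - 24) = (q - 2)*(q + 4)*(q^2 + q - 6) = (q - 2)^2*(q + 4)*(q + 3)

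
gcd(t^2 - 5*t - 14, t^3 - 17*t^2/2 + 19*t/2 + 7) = t - 7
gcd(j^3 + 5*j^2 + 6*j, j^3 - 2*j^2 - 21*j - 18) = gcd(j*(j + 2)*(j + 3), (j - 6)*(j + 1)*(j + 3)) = j + 3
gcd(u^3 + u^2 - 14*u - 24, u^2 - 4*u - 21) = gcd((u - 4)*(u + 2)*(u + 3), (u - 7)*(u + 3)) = u + 3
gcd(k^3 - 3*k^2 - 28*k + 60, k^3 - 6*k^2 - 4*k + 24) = k^2 - 8*k + 12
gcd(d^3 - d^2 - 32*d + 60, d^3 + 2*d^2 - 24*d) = d + 6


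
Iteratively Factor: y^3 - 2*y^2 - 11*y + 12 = (y + 3)*(y^2 - 5*y + 4) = (y - 1)*(y + 3)*(y - 4)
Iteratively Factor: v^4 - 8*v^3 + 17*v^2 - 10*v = (v - 5)*(v^3 - 3*v^2 + 2*v) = (v - 5)*(v - 1)*(v^2 - 2*v) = v*(v - 5)*(v - 1)*(v - 2)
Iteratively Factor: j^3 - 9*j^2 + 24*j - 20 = (j - 5)*(j^2 - 4*j + 4) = (j - 5)*(j - 2)*(j - 2)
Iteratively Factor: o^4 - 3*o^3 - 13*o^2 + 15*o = (o)*(o^3 - 3*o^2 - 13*o + 15) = o*(o - 5)*(o^2 + 2*o - 3) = o*(o - 5)*(o - 1)*(o + 3)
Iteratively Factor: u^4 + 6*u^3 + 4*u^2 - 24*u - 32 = (u + 2)*(u^3 + 4*u^2 - 4*u - 16) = (u + 2)*(u + 4)*(u^2 - 4) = (u + 2)^2*(u + 4)*(u - 2)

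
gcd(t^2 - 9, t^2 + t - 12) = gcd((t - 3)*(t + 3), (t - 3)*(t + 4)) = t - 3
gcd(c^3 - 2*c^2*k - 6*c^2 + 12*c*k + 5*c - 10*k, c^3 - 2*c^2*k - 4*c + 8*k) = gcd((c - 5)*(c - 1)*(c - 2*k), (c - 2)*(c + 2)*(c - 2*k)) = c - 2*k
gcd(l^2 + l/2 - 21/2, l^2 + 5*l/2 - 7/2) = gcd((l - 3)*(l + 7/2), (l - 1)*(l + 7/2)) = l + 7/2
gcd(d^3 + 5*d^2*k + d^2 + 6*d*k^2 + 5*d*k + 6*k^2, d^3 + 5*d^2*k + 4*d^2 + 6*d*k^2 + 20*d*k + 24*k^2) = d^2 + 5*d*k + 6*k^2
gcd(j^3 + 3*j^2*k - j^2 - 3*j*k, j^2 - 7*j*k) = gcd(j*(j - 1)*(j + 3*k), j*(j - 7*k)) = j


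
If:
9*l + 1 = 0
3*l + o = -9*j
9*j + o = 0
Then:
No Solution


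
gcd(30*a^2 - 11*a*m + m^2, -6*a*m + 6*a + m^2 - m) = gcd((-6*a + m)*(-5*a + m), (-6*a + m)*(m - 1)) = 6*a - m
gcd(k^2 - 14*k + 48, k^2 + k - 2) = 1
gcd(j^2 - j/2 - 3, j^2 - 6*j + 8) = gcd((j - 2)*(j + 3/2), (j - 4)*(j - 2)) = j - 2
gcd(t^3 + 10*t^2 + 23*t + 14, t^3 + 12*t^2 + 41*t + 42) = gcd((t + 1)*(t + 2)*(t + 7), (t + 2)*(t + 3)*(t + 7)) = t^2 + 9*t + 14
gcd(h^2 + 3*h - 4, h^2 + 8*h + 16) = h + 4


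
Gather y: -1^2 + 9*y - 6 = 9*y - 7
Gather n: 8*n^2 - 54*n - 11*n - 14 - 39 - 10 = 8*n^2 - 65*n - 63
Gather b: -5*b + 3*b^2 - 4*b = 3*b^2 - 9*b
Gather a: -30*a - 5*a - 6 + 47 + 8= 49 - 35*a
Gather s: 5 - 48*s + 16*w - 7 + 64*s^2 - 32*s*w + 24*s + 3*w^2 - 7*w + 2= 64*s^2 + s*(-32*w - 24) + 3*w^2 + 9*w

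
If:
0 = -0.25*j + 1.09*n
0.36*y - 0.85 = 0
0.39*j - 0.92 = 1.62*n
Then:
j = 49.89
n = 11.44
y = 2.36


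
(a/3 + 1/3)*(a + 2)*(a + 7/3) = a^3/3 + 16*a^2/9 + 3*a + 14/9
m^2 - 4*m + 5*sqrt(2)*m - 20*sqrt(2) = (m - 4)*(m + 5*sqrt(2))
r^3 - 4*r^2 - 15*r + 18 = (r - 6)*(r - 1)*(r + 3)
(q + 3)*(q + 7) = q^2 + 10*q + 21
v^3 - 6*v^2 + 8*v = v*(v - 4)*(v - 2)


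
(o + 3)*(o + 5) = o^2 + 8*o + 15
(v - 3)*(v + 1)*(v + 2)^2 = v^4 + 2*v^3 - 7*v^2 - 20*v - 12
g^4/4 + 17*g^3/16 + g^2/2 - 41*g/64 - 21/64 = (g/4 + 1/4)*(g - 3/4)*(g + 1/2)*(g + 7/2)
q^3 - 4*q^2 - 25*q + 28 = (q - 7)*(q - 1)*(q + 4)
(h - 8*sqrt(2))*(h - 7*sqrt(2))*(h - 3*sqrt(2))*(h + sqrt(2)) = h^4 - 17*sqrt(2)*h^3 + 166*h^2 - 134*sqrt(2)*h - 672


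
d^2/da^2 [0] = 0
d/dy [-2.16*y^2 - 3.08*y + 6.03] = -4.32*y - 3.08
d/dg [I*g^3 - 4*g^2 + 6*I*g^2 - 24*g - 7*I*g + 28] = 3*I*g^2 + g*(-8 + 12*I) - 24 - 7*I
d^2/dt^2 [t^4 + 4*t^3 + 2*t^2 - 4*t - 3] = 12*t^2 + 24*t + 4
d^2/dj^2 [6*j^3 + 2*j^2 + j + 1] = 36*j + 4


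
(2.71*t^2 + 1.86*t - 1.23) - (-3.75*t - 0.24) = 2.71*t^2 + 5.61*t - 0.99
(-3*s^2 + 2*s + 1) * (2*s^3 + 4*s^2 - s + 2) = -6*s^5 - 8*s^4 + 13*s^3 - 4*s^2 + 3*s + 2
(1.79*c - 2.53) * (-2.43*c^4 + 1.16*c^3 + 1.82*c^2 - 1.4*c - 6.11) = -4.3497*c^5 + 8.2243*c^4 + 0.323*c^3 - 7.1106*c^2 - 7.3949*c + 15.4583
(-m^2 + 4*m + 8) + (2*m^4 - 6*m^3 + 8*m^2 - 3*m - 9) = 2*m^4 - 6*m^3 + 7*m^2 + m - 1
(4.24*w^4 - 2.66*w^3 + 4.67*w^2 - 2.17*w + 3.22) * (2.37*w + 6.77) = 10.0488*w^5 + 22.4006*w^4 - 6.9403*w^3 + 26.473*w^2 - 7.0595*w + 21.7994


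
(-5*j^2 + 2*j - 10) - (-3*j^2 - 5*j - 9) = -2*j^2 + 7*j - 1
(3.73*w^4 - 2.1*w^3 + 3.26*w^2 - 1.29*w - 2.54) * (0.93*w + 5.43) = 3.4689*w^5 + 18.3009*w^4 - 8.3712*w^3 + 16.5021*w^2 - 9.3669*w - 13.7922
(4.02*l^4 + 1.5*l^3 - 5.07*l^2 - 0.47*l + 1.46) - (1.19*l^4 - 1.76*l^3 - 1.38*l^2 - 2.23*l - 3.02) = 2.83*l^4 + 3.26*l^3 - 3.69*l^2 + 1.76*l + 4.48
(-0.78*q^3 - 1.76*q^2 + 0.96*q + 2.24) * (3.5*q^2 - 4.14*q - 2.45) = -2.73*q^5 - 2.9308*q^4 + 12.5574*q^3 + 8.1776*q^2 - 11.6256*q - 5.488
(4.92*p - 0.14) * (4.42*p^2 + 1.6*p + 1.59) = 21.7464*p^3 + 7.2532*p^2 + 7.5988*p - 0.2226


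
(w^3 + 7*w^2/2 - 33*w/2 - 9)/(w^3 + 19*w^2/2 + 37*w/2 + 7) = (w^2 + 3*w - 18)/(w^2 + 9*w + 14)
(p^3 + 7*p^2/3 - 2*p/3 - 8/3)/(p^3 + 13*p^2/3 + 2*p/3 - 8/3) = (3*p^3 + 7*p^2 - 2*p - 8)/(3*p^3 + 13*p^2 + 2*p - 8)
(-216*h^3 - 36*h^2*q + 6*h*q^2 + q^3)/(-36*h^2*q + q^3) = (6*h + q)/q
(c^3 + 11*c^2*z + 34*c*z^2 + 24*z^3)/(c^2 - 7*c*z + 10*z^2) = (c^3 + 11*c^2*z + 34*c*z^2 + 24*z^3)/(c^2 - 7*c*z + 10*z^2)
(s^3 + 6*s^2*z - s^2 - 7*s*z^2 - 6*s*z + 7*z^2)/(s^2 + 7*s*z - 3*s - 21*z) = (s^2 - s*z - s + z)/(s - 3)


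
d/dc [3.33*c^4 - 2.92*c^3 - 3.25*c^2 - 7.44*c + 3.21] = 13.32*c^3 - 8.76*c^2 - 6.5*c - 7.44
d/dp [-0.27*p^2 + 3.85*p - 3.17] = 3.85 - 0.54*p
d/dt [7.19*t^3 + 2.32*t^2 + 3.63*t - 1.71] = 21.57*t^2 + 4.64*t + 3.63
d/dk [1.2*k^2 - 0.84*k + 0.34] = 2.4*k - 0.84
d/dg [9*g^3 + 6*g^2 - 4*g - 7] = 27*g^2 + 12*g - 4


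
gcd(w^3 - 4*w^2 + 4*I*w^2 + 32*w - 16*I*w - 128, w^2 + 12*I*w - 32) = w + 8*I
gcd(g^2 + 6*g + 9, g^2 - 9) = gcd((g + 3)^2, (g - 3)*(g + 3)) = g + 3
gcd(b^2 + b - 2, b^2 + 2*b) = b + 2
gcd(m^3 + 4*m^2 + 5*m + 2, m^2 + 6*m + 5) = m + 1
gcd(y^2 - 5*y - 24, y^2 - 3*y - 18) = y + 3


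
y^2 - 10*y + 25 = (y - 5)^2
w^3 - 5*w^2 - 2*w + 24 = (w - 4)*(w - 3)*(w + 2)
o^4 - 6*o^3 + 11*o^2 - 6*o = o*(o - 3)*(o - 2)*(o - 1)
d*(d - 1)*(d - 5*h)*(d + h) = d^4 - 4*d^3*h - d^3 - 5*d^2*h^2 + 4*d^2*h + 5*d*h^2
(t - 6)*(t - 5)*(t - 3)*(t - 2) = t^4 - 16*t^3 + 91*t^2 - 216*t + 180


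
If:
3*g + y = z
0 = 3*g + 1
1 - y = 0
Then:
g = -1/3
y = 1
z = 0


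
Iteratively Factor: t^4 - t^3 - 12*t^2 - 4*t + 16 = (t + 2)*(t^3 - 3*t^2 - 6*t + 8) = (t - 4)*(t + 2)*(t^2 + t - 2) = (t - 4)*(t - 1)*(t + 2)*(t + 2)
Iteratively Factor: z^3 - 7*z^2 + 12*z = (z - 3)*(z^2 - 4*z) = z*(z - 3)*(z - 4)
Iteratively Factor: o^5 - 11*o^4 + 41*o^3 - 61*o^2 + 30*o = (o - 5)*(o^4 - 6*o^3 + 11*o^2 - 6*o) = (o - 5)*(o - 3)*(o^3 - 3*o^2 + 2*o) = (o - 5)*(o - 3)*(o - 2)*(o^2 - o) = o*(o - 5)*(o - 3)*(o - 2)*(o - 1)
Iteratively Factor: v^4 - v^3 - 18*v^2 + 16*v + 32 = (v + 1)*(v^3 - 2*v^2 - 16*v + 32) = (v + 1)*(v + 4)*(v^2 - 6*v + 8) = (v - 2)*(v + 1)*(v + 4)*(v - 4)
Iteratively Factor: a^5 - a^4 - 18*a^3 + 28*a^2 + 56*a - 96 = (a - 2)*(a^4 + a^3 - 16*a^2 - 4*a + 48) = (a - 2)*(a + 4)*(a^3 - 3*a^2 - 4*a + 12) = (a - 3)*(a - 2)*(a + 4)*(a^2 - 4) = (a - 3)*(a - 2)^2*(a + 4)*(a + 2)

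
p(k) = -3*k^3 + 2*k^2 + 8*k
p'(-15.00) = -2077.00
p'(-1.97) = -34.81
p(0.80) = 6.14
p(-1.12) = -2.24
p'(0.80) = 5.44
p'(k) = -9*k^2 + 4*k + 8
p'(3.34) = -79.04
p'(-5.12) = -248.41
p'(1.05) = 2.28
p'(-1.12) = -7.77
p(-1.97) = 14.94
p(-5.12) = 414.12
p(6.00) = -528.00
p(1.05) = 7.13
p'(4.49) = -155.48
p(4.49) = -195.32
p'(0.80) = 5.44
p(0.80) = 6.14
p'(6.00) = -292.00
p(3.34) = -62.75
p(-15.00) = 10455.00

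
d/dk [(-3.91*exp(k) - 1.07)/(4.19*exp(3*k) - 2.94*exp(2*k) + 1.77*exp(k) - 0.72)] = (32.7658*exp(3*k) + 1.9545*exp(2*k) - 6.2916*exp(k) + 4.7091)*exp(k)/(17.5561*exp(6*k) - 24.6372*exp(5*k) + 23.4762*exp(4*k) - 16.4412*exp(3*k) + 7.3665*exp(2*k) - 2.5488*exp(k) + 0.5184)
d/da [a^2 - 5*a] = 2*a - 5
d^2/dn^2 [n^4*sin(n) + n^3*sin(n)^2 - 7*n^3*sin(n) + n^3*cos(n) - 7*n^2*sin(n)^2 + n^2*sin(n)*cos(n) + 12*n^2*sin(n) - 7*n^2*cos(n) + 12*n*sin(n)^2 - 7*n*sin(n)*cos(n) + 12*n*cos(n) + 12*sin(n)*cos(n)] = -n^4*sin(n) + 7*sqrt(2)*n^3*sin(n + pi/4) + 2*n^3*cos(2*n) - 6*n^2*sin(n) + 4*n^2*sin(2*n) - 35*n^2*cos(n) - 14*n^2*cos(2*n) - 14*n*sin(n) - 14*n*sin(2*n) + 42*n*cos(n) + 25*n*cos(2*n) + 3*n + sin(2*n) - 14*cos(n) - 7*cos(2*n) - 7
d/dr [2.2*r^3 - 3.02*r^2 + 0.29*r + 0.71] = 6.6*r^2 - 6.04*r + 0.29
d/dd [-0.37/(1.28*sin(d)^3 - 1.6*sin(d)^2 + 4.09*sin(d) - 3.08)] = (1.4208*sin(d)^2 - 1.184*sin(d) + 1.5133)*cos(d)/(1.28*sin(d)^3 - 1.6*sin(d)^2 + 4.09*sin(d) - 3.08)^2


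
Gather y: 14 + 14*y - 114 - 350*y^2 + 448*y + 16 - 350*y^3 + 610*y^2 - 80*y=-350*y^3 + 260*y^2 + 382*y - 84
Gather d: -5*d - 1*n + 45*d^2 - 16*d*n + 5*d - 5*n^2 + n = 45*d^2 - 16*d*n - 5*n^2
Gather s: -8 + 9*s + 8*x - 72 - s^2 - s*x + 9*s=-s^2 + s*(18 - x) + 8*x - 80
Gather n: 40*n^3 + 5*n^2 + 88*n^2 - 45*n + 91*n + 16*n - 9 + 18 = 40*n^3 + 93*n^2 + 62*n + 9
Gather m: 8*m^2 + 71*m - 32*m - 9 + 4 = 8*m^2 + 39*m - 5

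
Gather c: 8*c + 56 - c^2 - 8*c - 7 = 49 - c^2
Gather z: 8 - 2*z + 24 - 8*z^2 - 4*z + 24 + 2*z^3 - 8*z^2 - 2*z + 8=2*z^3 - 16*z^2 - 8*z + 64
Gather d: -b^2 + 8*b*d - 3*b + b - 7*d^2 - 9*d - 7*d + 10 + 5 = -b^2 - 2*b - 7*d^2 + d*(8*b - 16) + 15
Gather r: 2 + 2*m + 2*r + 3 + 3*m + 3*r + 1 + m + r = 6*m + 6*r + 6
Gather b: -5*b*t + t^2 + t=-5*b*t + t^2 + t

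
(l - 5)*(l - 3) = l^2 - 8*l + 15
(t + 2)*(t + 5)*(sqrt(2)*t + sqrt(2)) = sqrt(2)*t^3 + 8*sqrt(2)*t^2 + 17*sqrt(2)*t + 10*sqrt(2)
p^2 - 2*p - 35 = (p - 7)*(p + 5)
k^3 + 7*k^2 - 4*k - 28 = (k - 2)*(k + 2)*(k + 7)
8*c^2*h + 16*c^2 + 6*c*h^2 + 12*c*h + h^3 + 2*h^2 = (2*c + h)*(4*c + h)*(h + 2)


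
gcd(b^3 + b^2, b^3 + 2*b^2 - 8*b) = b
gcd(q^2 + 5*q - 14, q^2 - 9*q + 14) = q - 2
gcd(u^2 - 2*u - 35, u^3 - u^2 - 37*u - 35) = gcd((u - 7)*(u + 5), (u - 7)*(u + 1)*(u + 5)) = u^2 - 2*u - 35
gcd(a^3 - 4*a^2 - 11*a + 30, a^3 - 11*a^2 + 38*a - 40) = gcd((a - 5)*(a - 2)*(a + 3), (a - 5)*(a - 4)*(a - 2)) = a^2 - 7*a + 10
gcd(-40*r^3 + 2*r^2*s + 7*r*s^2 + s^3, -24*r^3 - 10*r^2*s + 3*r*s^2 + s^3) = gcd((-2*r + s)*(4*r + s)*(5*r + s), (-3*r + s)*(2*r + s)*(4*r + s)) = 4*r + s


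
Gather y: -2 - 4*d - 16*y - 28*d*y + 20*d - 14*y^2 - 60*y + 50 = 16*d - 14*y^2 + y*(-28*d - 76) + 48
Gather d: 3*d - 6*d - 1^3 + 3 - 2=-3*d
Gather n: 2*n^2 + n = 2*n^2 + n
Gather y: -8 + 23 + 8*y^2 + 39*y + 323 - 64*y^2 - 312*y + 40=-56*y^2 - 273*y + 378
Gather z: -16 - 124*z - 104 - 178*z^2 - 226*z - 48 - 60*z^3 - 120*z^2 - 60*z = -60*z^3 - 298*z^2 - 410*z - 168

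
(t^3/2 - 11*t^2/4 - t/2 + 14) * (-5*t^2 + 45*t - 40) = -5*t^5/2 + 145*t^4/4 - 565*t^3/4 + 35*t^2/2 + 650*t - 560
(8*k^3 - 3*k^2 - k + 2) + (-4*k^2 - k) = 8*k^3 - 7*k^2 - 2*k + 2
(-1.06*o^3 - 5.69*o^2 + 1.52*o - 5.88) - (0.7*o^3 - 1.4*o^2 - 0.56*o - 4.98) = -1.76*o^3 - 4.29*o^2 + 2.08*o - 0.899999999999999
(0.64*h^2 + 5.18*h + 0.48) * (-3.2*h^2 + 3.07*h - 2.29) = -2.048*h^4 - 14.6112*h^3 + 12.901*h^2 - 10.3886*h - 1.0992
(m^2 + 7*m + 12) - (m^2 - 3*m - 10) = 10*m + 22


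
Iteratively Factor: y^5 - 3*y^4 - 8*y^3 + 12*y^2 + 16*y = (y - 4)*(y^4 + y^3 - 4*y^2 - 4*y) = (y - 4)*(y + 1)*(y^3 - 4*y) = y*(y - 4)*(y + 1)*(y^2 - 4) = y*(y - 4)*(y + 1)*(y + 2)*(y - 2)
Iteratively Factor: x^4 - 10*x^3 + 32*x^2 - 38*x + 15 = (x - 1)*(x^3 - 9*x^2 + 23*x - 15) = (x - 5)*(x - 1)*(x^2 - 4*x + 3) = (x - 5)*(x - 1)^2*(x - 3)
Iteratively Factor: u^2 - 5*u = (u)*(u - 5)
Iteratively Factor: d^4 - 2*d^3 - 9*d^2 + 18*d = (d - 2)*(d^3 - 9*d) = (d - 3)*(d - 2)*(d^2 + 3*d) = d*(d - 3)*(d - 2)*(d + 3)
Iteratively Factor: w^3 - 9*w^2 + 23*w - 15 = (w - 3)*(w^2 - 6*w + 5) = (w - 3)*(w - 1)*(w - 5)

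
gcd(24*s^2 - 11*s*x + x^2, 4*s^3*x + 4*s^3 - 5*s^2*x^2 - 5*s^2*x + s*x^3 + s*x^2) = 1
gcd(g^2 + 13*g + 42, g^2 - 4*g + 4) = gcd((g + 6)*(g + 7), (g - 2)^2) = 1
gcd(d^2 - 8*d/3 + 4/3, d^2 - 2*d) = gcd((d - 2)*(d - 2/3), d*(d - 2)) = d - 2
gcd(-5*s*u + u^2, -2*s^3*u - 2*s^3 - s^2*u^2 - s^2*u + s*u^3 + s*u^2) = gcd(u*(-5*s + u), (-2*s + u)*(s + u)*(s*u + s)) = 1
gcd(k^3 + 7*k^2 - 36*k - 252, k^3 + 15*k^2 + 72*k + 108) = k + 6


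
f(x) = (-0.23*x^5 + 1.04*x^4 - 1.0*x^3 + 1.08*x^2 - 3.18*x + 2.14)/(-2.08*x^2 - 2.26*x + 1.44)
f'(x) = (4.16*x + 2.26)*(-0.23*x^5 + 1.04*x^4 - 1.0*x^3 + 1.08*x^2 - 3.18*x + 2.14)/(-2.08*x^2 - 2.26*x + 1.44)^2 + (-1.15*x^4 + 4.16*x^3 - 3.0*x^2 + 2.16*x - 3.18)/(-2.08*x^2 - 2.26*x + 1.44)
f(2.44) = -0.20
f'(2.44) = -0.09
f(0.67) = -0.37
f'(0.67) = 3.89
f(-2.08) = -17.79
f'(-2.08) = -11.94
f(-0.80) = 3.33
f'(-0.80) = -6.78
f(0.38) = 3.75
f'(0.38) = 42.04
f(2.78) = -0.20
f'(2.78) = 0.11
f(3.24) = -0.06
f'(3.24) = 0.50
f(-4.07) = -26.98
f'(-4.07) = 10.99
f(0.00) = 1.49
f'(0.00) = 0.12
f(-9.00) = -144.87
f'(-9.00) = 39.18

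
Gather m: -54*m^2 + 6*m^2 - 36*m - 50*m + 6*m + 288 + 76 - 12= -48*m^2 - 80*m + 352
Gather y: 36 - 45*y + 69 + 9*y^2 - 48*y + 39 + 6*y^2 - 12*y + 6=15*y^2 - 105*y + 150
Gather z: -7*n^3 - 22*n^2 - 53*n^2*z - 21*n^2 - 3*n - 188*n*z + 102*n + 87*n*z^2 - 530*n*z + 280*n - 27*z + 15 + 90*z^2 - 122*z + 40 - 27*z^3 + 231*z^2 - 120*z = -7*n^3 - 43*n^2 + 379*n - 27*z^3 + z^2*(87*n + 321) + z*(-53*n^2 - 718*n - 269) + 55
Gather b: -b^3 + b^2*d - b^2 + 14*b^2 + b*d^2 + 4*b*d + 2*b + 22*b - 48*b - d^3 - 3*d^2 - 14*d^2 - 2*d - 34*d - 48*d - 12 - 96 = -b^3 + b^2*(d + 13) + b*(d^2 + 4*d - 24) - d^3 - 17*d^2 - 84*d - 108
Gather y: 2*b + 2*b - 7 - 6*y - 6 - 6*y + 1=4*b - 12*y - 12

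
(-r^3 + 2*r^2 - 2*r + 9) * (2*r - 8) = -2*r^4 + 12*r^3 - 20*r^2 + 34*r - 72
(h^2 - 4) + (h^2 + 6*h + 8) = 2*h^2 + 6*h + 4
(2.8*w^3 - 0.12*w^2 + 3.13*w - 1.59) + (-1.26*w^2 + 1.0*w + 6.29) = 2.8*w^3 - 1.38*w^2 + 4.13*w + 4.7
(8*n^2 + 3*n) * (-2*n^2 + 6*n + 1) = -16*n^4 + 42*n^3 + 26*n^2 + 3*n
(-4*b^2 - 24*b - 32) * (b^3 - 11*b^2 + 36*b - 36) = -4*b^5 + 20*b^4 + 88*b^3 - 368*b^2 - 288*b + 1152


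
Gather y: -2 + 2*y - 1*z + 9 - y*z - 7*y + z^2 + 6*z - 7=y*(-z - 5) + z^2 + 5*z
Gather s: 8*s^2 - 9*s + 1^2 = 8*s^2 - 9*s + 1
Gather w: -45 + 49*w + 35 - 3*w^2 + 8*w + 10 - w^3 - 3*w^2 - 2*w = -w^3 - 6*w^2 + 55*w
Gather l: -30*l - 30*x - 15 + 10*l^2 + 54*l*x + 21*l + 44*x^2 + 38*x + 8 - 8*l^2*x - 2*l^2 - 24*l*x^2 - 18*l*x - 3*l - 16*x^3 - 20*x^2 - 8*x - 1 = l^2*(8 - 8*x) + l*(-24*x^2 + 36*x - 12) - 16*x^3 + 24*x^2 - 8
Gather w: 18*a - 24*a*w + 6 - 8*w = 18*a + w*(-24*a - 8) + 6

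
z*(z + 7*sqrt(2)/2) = z^2 + 7*sqrt(2)*z/2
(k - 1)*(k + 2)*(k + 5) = k^3 + 6*k^2 + 3*k - 10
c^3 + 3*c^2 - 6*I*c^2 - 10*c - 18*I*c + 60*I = (c - 2)*(c + 5)*(c - 6*I)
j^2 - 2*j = j*(j - 2)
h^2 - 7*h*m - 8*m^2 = (h - 8*m)*(h + m)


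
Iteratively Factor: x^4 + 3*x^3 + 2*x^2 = (x)*(x^3 + 3*x^2 + 2*x) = x*(x + 1)*(x^2 + 2*x) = x^2*(x + 1)*(x + 2)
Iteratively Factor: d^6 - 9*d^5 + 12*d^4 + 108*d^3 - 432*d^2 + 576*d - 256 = (d + 4)*(d^5 - 13*d^4 + 64*d^3 - 148*d^2 + 160*d - 64) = (d - 1)*(d + 4)*(d^4 - 12*d^3 + 52*d^2 - 96*d + 64) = (d - 2)*(d - 1)*(d + 4)*(d^3 - 10*d^2 + 32*d - 32) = (d - 4)*(d - 2)*(d - 1)*(d + 4)*(d^2 - 6*d + 8) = (d - 4)*(d - 2)^2*(d - 1)*(d + 4)*(d - 4)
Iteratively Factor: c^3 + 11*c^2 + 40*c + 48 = (c + 4)*(c^2 + 7*c + 12) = (c + 3)*(c + 4)*(c + 4)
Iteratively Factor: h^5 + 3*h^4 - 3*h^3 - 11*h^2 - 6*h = (h + 3)*(h^4 - 3*h^2 - 2*h) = (h - 2)*(h + 3)*(h^3 + 2*h^2 + h) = h*(h - 2)*(h + 3)*(h^2 + 2*h + 1) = h*(h - 2)*(h + 1)*(h + 3)*(h + 1)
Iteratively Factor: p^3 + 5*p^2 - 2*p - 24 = (p + 3)*(p^2 + 2*p - 8) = (p + 3)*(p + 4)*(p - 2)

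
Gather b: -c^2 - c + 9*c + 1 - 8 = -c^2 + 8*c - 7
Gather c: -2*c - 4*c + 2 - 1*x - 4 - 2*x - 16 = -6*c - 3*x - 18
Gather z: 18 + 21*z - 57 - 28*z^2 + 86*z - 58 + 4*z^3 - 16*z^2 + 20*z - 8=4*z^3 - 44*z^2 + 127*z - 105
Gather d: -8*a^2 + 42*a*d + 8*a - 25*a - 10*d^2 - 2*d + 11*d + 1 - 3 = -8*a^2 - 17*a - 10*d^2 + d*(42*a + 9) - 2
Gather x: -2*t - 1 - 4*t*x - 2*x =-2*t + x*(-4*t - 2) - 1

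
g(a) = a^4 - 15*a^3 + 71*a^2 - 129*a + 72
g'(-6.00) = -3465.00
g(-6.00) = 7938.00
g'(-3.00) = -1068.00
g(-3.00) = 1584.00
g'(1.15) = -19.13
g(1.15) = -3.52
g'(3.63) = -15.17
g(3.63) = -4.56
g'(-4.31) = -1897.20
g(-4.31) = 3492.91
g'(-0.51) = -213.66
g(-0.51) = 158.31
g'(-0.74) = -260.34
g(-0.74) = 212.72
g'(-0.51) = -213.66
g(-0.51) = 158.31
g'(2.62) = 6.08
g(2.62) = -1.26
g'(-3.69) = -1466.68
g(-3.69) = 2453.80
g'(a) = 4*a^3 - 45*a^2 + 142*a - 129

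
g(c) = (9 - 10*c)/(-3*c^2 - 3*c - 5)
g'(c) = (9 - 10*c)*(6*c + 3)/(-3*c^2 - 3*c - 5)^2 - 10/(-3*c^2 - 3*c - 5)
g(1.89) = 0.46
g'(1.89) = 0.16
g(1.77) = 0.44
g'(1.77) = 0.20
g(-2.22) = -2.38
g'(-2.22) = -1.11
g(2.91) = 0.51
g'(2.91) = -0.01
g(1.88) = 0.46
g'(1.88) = 0.16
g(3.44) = 0.50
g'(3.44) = -0.04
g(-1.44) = -3.39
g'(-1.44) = -1.32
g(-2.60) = -2.00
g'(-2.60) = -0.87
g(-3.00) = -1.70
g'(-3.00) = -0.67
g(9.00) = 0.29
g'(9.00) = -0.02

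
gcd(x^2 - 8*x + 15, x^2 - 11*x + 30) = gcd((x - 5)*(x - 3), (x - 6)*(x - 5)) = x - 5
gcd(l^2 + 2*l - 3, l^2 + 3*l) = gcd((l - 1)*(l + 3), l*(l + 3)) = l + 3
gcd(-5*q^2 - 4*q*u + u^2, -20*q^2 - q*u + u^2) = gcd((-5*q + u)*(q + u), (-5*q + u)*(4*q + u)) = 5*q - u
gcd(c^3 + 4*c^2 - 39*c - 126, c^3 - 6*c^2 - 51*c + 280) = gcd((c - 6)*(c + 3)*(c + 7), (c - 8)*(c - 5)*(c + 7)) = c + 7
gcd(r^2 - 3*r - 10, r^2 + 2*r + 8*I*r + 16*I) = r + 2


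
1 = 1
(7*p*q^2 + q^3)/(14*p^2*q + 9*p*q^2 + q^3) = q/(2*p + q)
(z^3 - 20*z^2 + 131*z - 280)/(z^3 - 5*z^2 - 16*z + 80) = (z^2 - 15*z + 56)/(z^2 - 16)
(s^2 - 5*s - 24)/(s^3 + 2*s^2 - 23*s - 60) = (s - 8)/(s^2 - s - 20)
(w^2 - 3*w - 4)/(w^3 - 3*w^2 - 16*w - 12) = (w - 4)/(w^2 - 4*w - 12)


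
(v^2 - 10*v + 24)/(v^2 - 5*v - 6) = (v - 4)/(v + 1)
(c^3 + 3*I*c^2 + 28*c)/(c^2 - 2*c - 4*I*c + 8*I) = c*(c + 7*I)/(c - 2)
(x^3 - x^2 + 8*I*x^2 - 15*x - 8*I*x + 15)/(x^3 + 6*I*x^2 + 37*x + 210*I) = (x^2 + x*(-1 + 3*I) - 3*I)/(x^2 + I*x + 42)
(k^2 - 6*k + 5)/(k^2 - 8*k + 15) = (k - 1)/(k - 3)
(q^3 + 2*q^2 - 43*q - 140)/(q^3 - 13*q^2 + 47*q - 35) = (q^2 + 9*q + 20)/(q^2 - 6*q + 5)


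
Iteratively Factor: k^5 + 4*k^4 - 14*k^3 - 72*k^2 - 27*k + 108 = (k + 3)*(k^4 + k^3 - 17*k^2 - 21*k + 36) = (k + 3)^2*(k^3 - 2*k^2 - 11*k + 12) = (k + 3)^3*(k^2 - 5*k + 4) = (k - 4)*(k + 3)^3*(k - 1)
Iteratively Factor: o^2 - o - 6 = (o - 3)*(o + 2)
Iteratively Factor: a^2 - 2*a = (a - 2)*(a)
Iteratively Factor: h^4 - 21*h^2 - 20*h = (h + 1)*(h^3 - h^2 - 20*h) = h*(h + 1)*(h^2 - h - 20) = h*(h - 5)*(h + 1)*(h + 4)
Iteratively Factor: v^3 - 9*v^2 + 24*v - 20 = (v - 2)*(v^2 - 7*v + 10) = (v - 2)^2*(v - 5)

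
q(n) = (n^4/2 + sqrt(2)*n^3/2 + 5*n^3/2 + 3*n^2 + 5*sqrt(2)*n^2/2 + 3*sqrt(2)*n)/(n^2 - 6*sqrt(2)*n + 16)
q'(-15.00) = -8.46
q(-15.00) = 43.16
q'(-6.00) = -1.23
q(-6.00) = 1.60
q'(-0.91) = -0.06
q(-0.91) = -0.02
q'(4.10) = -144.90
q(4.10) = -247.31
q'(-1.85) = 0.01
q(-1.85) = 0.00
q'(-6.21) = -1.36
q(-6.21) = 1.88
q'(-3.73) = -0.21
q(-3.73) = 0.09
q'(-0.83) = -0.06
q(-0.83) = -0.03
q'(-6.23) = -1.37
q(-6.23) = 1.90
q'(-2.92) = -0.04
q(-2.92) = 0.00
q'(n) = (-2*n + 6*sqrt(2))*(n^4/2 + sqrt(2)*n^3/2 + 5*n^3/2 + 3*n^2 + 5*sqrt(2)*n^2/2 + 3*sqrt(2)*n)/(n^2 - 6*sqrt(2)*n + 16)^2 + (2*n^3 + 3*sqrt(2)*n^2/2 + 15*n^2/2 + 6*n + 5*sqrt(2)*n + 3*sqrt(2))/(n^2 - 6*sqrt(2)*n + 16) = (2*n^5 - 17*sqrt(2)*n^4 + 5*n^4 - 60*sqrt(2)*n^3 + 40*n^3 + 6*sqrt(2)*n^2 + 180*n^2 + 192*n + 160*sqrt(2)*n + 96*sqrt(2))/(2*(n^4 - 12*sqrt(2)*n^3 + 104*n^2 - 192*sqrt(2)*n + 256))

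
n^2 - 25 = (n - 5)*(n + 5)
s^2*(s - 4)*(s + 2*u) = s^4 + 2*s^3*u - 4*s^3 - 8*s^2*u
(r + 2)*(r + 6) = r^2 + 8*r + 12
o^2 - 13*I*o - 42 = (o - 7*I)*(o - 6*I)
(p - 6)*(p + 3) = p^2 - 3*p - 18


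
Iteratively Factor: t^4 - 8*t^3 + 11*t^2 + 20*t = (t + 1)*(t^3 - 9*t^2 + 20*t) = (t - 5)*(t + 1)*(t^2 - 4*t) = (t - 5)*(t - 4)*(t + 1)*(t)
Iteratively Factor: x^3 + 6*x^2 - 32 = (x + 4)*(x^2 + 2*x - 8) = (x - 2)*(x + 4)*(x + 4)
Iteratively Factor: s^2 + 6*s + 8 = (s + 2)*(s + 4)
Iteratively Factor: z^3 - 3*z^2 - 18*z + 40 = (z - 5)*(z^2 + 2*z - 8) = (z - 5)*(z - 2)*(z + 4)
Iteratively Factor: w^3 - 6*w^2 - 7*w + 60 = (w + 3)*(w^2 - 9*w + 20) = (w - 4)*(w + 3)*(w - 5)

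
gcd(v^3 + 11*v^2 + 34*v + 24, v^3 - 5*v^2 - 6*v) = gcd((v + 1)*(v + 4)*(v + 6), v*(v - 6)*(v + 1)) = v + 1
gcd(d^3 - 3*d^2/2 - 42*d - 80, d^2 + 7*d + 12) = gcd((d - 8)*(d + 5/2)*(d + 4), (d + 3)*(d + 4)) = d + 4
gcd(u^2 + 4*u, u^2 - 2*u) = u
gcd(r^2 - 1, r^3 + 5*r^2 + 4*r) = r + 1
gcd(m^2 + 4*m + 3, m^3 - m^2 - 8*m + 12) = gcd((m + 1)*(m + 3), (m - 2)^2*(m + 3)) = m + 3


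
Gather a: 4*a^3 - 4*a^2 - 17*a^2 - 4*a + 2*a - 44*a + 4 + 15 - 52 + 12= 4*a^3 - 21*a^2 - 46*a - 21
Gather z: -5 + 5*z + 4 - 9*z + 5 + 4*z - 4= 0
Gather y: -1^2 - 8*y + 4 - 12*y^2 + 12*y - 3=-12*y^2 + 4*y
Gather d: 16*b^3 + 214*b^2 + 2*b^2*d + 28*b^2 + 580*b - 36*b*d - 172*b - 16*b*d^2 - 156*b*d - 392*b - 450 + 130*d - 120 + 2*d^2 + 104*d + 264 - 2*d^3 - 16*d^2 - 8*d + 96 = 16*b^3 + 242*b^2 + 16*b - 2*d^3 + d^2*(-16*b - 14) + d*(2*b^2 - 192*b + 226) - 210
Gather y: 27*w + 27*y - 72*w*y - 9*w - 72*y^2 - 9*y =18*w - 72*y^2 + y*(18 - 72*w)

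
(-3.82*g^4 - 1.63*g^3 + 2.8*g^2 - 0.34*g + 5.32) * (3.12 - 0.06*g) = 0.2292*g^5 - 11.8206*g^4 - 5.2536*g^3 + 8.7564*g^2 - 1.38*g + 16.5984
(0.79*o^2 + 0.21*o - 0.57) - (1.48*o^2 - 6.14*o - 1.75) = -0.69*o^2 + 6.35*o + 1.18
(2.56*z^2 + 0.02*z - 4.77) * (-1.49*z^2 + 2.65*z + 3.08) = -3.8144*z^4 + 6.7542*z^3 + 15.0451*z^2 - 12.5789*z - 14.6916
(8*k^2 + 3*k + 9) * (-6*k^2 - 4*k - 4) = -48*k^4 - 50*k^3 - 98*k^2 - 48*k - 36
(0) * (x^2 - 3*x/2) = 0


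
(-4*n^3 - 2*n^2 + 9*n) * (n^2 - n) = -4*n^5 + 2*n^4 + 11*n^3 - 9*n^2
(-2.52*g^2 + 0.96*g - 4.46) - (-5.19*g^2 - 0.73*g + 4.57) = 2.67*g^2 + 1.69*g - 9.03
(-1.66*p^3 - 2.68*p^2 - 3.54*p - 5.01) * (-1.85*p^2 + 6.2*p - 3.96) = 3.071*p^5 - 5.334*p^4 - 3.4934*p^3 - 2.0667*p^2 - 17.0436*p + 19.8396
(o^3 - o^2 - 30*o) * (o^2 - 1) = o^5 - o^4 - 31*o^3 + o^2 + 30*o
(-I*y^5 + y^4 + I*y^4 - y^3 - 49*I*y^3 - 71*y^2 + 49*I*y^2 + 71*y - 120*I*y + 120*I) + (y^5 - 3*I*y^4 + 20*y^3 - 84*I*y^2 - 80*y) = y^5 - I*y^5 + y^4 - 2*I*y^4 + 19*y^3 - 49*I*y^3 - 71*y^2 - 35*I*y^2 - 9*y - 120*I*y + 120*I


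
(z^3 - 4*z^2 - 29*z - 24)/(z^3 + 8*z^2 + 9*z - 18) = (z^2 - 7*z - 8)/(z^2 + 5*z - 6)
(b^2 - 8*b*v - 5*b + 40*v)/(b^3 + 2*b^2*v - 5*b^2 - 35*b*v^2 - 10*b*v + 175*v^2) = (-b + 8*v)/(-b^2 - 2*b*v + 35*v^2)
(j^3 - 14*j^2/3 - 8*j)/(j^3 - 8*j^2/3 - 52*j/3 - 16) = j/(j + 2)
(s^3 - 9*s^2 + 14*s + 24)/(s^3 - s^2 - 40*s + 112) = (s^2 - 5*s - 6)/(s^2 + 3*s - 28)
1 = 1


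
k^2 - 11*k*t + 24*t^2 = (k - 8*t)*(k - 3*t)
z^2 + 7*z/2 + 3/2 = (z + 1/2)*(z + 3)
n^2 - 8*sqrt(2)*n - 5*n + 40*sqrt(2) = (n - 5)*(n - 8*sqrt(2))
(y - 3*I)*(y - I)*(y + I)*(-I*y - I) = -I*y^4 - 3*y^3 - I*y^3 - 3*y^2 - I*y^2 - 3*y - I*y - 3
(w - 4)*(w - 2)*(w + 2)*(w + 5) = w^4 + w^3 - 24*w^2 - 4*w + 80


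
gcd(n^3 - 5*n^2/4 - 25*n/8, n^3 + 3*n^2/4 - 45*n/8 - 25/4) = n^2 - 5*n/4 - 25/8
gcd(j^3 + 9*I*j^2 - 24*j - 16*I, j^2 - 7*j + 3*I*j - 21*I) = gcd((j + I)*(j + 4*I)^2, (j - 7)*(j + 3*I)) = 1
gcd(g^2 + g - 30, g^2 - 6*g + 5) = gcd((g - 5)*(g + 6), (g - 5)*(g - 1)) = g - 5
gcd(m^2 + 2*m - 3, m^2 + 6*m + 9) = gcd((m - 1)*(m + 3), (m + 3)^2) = m + 3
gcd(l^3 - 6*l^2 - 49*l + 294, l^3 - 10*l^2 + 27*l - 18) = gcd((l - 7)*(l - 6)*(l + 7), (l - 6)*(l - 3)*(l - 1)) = l - 6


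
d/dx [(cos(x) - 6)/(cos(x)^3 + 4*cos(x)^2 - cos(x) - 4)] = (-93*cos(x)/2 - 7*cos(2*x) + cos(3*x)/2 + 3)/((cos(x) + 4)^2*sin(x)^3)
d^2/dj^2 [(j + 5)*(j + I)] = 2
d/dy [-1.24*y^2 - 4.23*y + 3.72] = -2.48*y - 4.23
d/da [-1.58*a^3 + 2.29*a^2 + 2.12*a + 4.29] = -4.74*a^2 + 4.58*a + 2.12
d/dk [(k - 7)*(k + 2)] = 2*k - 5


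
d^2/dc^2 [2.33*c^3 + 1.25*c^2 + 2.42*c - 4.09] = 13.98*c + 2.5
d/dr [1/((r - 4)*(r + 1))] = (3 - 2*r)/(r^4 - 6*r^3 + r^2 + 24*r + 16)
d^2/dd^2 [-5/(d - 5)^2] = -30/(d - 5)^4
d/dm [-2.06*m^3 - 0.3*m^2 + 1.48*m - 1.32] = -6.18*m^2 - 0.6*m + 1.48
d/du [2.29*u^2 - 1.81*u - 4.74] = 4.58*u - 1.81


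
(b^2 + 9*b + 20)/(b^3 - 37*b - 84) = (b + 5)/(b^2 - 4*b - 21)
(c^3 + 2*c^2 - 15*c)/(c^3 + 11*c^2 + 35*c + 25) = c*(c - 3)/(c^2 + 6*c + 5)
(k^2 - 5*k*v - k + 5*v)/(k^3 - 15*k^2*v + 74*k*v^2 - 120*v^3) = (k - 1)/(k^2 - 10*k*v + 24*v^2)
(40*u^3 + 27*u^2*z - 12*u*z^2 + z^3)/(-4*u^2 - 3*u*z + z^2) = (40*u^2 - 13*u*z + z^2)/(-4*u + z)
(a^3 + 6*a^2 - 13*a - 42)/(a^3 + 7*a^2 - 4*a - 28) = (a - 3)/(a - 2)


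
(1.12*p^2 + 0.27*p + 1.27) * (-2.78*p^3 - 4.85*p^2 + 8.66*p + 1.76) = -3.1136*p^5 - 6.1826*p^4 + 4.8591*p^3 - 1.8501*p^2 + 11.4734*p + 2.2352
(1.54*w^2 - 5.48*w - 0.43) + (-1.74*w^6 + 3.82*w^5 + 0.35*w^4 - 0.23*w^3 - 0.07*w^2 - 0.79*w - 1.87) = -1.74*w^6 + 3.82*w^5 + 0.35*w^4 - 0.23*w^3 + 1.47*w^2 - 6.27*w - 2.3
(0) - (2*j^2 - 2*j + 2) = -2*j^2 + 2*j - 2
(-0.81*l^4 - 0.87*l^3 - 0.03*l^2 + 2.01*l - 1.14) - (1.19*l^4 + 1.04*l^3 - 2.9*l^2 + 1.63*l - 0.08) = -2.0*l^4 - 1.91*l^3 + 2.87*l^2 + 0.38*l - 1.06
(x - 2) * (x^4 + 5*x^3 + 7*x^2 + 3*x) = x^5 + 3*x^4 - 3*x^3 - 11*x^2 - 6*x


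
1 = 1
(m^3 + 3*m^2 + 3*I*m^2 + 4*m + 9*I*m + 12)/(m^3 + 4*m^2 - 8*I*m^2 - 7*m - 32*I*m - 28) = (m^2 + m*(3 + 4*I) + 12*I)/(m^2 + m*(4 - 7*I) - 28*I)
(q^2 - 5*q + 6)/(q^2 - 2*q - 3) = (q - 2)/(q + 1)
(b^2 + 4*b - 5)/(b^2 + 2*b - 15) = (b - 1)/(b - 3)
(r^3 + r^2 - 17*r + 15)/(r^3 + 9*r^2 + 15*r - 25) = (r - 3)/(r + 5)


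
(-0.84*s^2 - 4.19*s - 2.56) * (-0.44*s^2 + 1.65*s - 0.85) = 0.3696*s^4 + 0.4576*s^3 - 5.0731*s^2 - 0.6625*s + 2.176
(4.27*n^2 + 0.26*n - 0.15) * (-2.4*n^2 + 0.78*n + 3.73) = -10.248*n^4 + 2.7066*n^3 + 16.4899*n^2 + 0.8528*n - 0.5595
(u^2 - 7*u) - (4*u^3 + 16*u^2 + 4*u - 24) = -4*u^3 - 15*u^2 - 11*u + 24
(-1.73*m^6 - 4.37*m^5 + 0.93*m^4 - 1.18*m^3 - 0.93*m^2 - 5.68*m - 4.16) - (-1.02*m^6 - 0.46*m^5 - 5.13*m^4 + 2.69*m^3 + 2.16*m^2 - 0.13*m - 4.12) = -0.71*m^6 - 3.91*m^5 + 6.06*m^4 - 3.87*m^3 - 3.09*m^2 - 5.55*m - 0.04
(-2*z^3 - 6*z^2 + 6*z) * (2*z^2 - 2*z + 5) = -4*z^5 - 8*z^4 + 14*z^3 - 42*z^2 + 30*z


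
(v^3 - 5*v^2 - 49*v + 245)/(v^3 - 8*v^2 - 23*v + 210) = (v^2 + 2*v - 35)/(v^2 - v - 30)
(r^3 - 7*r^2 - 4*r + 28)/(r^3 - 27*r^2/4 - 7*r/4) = 4*(r^2 - 4)/(r*(4*r + 1))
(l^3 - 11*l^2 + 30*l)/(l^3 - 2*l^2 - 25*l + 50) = l*(l - 6)/(l^2 + 3*l - 10)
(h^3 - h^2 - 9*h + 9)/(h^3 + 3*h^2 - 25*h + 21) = (h + 3)/(h + 7)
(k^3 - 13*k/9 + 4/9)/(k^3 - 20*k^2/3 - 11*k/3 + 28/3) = (k - 1/3)/(k - 7)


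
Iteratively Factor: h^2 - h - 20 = (h + 4)*(h - 5)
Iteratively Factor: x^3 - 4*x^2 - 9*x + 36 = (x - 4)*(x^2 - 9) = (x - 4)*(x + 3)*(x - 3)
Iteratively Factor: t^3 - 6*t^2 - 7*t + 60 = (t + 3)*(t^2 - 9*t + 20) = (t - 5)*(t + 3)*(t - 4)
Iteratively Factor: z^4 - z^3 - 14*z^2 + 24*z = (z - 2)*(z^3 + z^2 - 12*z) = z*(z - 2)*(z^2 + z - 12) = z*(z - 2)*(z + 4)*(z - 3)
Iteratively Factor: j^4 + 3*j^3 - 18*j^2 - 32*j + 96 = (j - 3)*(j^3 + 6*j^2 - 32) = (j - 3)*(j + 4)*(j^2 + 2*j - 8) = (j - 3)*(j + 4)^2*(j - 2)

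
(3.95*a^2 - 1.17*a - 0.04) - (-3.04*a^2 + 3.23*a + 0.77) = 6.99*a^2 - 4.4*a - 0.81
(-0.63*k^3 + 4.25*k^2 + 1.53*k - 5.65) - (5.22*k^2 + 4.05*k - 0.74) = -0.63*k^3 - 0.97*k^2 - 2.52*k - 4.91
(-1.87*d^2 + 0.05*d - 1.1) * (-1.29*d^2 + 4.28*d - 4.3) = 2.4123*d^4 - 8.0681*d^3 + 9.674*d^2 - 4.923*d + 4.73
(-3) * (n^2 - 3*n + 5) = -3*n^2 + 9*n - 15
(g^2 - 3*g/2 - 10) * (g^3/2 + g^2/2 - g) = g^5/2 - g^4/4 - 27*g^3/4 - 7*g^2/2 + 10*g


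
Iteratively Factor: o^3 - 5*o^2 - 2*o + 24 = (o - 3)*(o^2 - 2*o - 8) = (o - 3)*(o + 2)*(o - 4)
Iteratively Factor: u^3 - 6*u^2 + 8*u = (u)*(u^2 - 6*u + 8) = u*(u - 2)*(u - 4)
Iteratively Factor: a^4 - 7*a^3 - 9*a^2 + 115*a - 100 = (a - 1)*(a^3 - 6*a^2 - 15*a + 100) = (a - 5)*(a - 1)*(a^2 - a - 20) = (a - 5)^2*(a - 1)*(a + 4)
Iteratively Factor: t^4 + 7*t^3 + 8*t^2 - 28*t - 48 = (t - 2)*(t^3 + 9*t^2 + 26*t + 24) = (t - 2)*(t + 2)*(t^2 + 7*t + 12) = (t - 2)*(t + 2)*(t + 3)*(t + 4)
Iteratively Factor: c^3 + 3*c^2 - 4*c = (c + 4)*(c^2 - c) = c*(c + 4)*(c - 1)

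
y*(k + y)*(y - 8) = k*y^2 - 8*k*y + y^3 - 8*y^2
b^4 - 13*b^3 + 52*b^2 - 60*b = b*(b - 6)*(b - 5)*(b - 2)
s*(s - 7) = s^2 - 7*s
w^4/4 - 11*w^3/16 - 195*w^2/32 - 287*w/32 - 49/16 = (w/4 + 1/2)*(w - 7)*(w + 1/2)*(w + 7/4)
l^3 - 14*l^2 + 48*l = l*(l - 8)*(l - 6)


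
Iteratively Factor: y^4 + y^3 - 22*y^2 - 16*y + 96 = (y - 2)*(y^3 + 3*y^2 - 16*y - 48) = (y - 2)*(y + 4)*(y^2 - y - 12) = (y - 4)*(y - 2)*(y + 4)*(y + 3)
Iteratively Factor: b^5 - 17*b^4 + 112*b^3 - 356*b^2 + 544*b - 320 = (b - 5)*(b^4 - 12*b^3 + 52*b^2 - 96*b + 64) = (b - 5)*(b - 2)*(b^3 - 10*b^2 + 32*b - 32) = (b - 5)*(b - 4)*(b - 2)*(b^2 - 6*b + 8) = (b - 5)*(b - 4)*(b - 2)^2*(b - 4)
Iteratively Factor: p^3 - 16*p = (p + 4)*(p^2 - 4*p) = (p - 4)*(p + 4)*(p)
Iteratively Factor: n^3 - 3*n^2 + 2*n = (n - 1)*(n^2 - 2*n) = n*(n - 1)*(n - 2)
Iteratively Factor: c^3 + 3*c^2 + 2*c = (c)*(c^2 + 3*c + 2) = c*(c + 2)*(c + 1)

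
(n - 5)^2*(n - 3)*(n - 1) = n^4 - 14*n^3 + 68*n^2 - 130*n + 75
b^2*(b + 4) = b^3 + 4*b^2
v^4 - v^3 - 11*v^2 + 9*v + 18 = (v - 3)*(v - 2)*(v + 1)*(v + 3)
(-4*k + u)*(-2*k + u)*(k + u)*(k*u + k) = 8*k^4*u + 8*k^4 + 2*k^3*u^2 + 2*k^3*u - 5*k^2*u^3 - 5*k^2*u^2 + k*u^4 + k*u^3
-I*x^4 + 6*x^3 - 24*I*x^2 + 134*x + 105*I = (x - 5*I)*(x + 3*I)*(x + 7*I)*(-I*x + 1)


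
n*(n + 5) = n^2 + 5*n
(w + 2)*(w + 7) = w^2 + 9*w + 14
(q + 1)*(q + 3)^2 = q^3 + 7*q^2 + 15*q + 9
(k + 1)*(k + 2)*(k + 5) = k^3 + 8*k^2 + 17*k + 10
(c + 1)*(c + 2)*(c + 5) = c^3 + 8*c^2 + 17*c + 10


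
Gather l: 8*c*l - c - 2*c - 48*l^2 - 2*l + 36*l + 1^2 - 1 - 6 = -3*c - 48*l^2 + l*(8*c + 34) - 6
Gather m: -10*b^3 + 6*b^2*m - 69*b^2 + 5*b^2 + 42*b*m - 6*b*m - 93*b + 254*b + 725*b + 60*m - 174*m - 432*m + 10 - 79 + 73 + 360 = -10*b^3 - 64*b^2 + 886*b + m*(6*b^2 + 36*b - 546) + 364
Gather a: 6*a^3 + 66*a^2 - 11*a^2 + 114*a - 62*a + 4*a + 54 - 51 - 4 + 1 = 6*a^3 + 55*a^2 + 56*a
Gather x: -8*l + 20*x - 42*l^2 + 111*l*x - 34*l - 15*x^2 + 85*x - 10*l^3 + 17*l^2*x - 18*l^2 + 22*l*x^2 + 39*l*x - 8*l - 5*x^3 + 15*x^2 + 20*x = -10*l^3 - 60*l^2 + 22*l*x^2 - 50*l - 5*x^3 + x*(17*l^2 + 150*l + 125)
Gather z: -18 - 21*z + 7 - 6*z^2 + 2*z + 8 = -6*z^2 - 19*z - 3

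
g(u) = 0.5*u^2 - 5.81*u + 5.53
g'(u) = 1.0*u - 5.81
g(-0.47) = 8.37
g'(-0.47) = -6.28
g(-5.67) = 54.55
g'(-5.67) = -11.48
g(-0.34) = 7.56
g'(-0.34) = -6.15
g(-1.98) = 18.99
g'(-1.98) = -7.79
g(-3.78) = 34.64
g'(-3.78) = -9.59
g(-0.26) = 7.07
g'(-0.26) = -6.07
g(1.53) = -2.19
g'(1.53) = -4.28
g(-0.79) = 10.43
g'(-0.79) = -6.60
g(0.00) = 5.53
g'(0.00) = -5.81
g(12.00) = 7.81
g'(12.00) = 6.19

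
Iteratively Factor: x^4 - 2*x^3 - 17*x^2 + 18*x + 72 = (x - 4)*(x^3 + 2*x^2 - 9*x - 18) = (x - 4)*(x - 3)*(x^2 + 5*x + 6) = (x - 4)*(x - 3)*(x + 2)*(x + 3)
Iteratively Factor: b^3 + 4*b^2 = (b)*(b^2 + 4*b) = b*(b + 4)*(b)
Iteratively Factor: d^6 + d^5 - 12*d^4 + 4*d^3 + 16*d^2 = (d)*(d^5 + d^4 - 12*d^3 + 4*d^2 + 16*d) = d*(d + 4)*(d^4 - 3*d^3 + 4*d) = d*(d - 2)*(d + 4)*(d^3 - d^2 - 2*d) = d*(d - 2)^2*(d + 4)*(d^2 + d) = d*(d - 2)^2*(d + 1)*(d + 4)*(d)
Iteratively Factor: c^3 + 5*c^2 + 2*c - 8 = (c + 4)*(c^2 + c - 2) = (c + 2)*(c + 4)*(c - 1)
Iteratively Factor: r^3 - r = (r - 1)*(r^2 + r) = r*(r - 1)*(r + 1)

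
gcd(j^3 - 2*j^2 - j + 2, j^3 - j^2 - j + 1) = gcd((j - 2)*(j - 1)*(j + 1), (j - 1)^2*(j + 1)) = j^2 - 1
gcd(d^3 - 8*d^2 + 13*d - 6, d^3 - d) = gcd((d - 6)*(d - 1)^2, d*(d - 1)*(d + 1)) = d - 1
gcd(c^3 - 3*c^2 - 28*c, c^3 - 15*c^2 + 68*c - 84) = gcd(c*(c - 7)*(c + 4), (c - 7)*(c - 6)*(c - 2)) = c - 7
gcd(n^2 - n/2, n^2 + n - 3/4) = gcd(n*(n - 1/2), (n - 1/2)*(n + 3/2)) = n - 1/2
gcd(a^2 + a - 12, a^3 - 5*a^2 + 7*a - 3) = a - 3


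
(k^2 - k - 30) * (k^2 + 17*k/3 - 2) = k^4 + 14*k^3/3 - 113*k^2/3 - 168*k + 60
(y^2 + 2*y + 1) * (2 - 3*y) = -3*y^3 - 4*y^2 + y + 2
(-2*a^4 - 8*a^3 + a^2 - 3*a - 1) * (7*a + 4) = -14*a^5 - 64*a^4 - 25*a^3 - 17*a^2 - 19*a - 4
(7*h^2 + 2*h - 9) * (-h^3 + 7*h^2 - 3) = -7*h^5 + 47*h^4 + 23*h^3 - 84*h^2 - 6*h + 27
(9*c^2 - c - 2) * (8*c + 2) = 72*c^3 + 10*c^2 - 18*c - 4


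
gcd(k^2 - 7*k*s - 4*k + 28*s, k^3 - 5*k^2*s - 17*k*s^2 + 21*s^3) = -k + 7*s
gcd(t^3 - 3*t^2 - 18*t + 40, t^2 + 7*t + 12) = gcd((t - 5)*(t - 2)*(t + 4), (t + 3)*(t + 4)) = t + 4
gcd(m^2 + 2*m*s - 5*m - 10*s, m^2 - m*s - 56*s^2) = 1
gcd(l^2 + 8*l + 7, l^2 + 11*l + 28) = l + 7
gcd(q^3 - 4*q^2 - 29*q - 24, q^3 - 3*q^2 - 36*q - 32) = q^2 - 7*q - 8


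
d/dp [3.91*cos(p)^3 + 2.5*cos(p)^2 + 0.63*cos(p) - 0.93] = (11.73*sin(p)^2 - 5.0*cos(p) - 12.36)*sin(p)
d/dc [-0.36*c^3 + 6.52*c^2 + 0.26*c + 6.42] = -1.08*c^2 + 13.04*c + 0.26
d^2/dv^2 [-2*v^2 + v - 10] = -4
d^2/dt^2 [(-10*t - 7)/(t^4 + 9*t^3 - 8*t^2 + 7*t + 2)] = 2*(-(10*t + 7)*(4*t^3 + 27*t^2 - 16*t + 7)^2 + (40*t^3 + 270*t^2 - 160*t + (10*t + 7)*(6*t^2 + 27*t - 8) + 70)*(t^4 + 9*t^3 - 8*t^2 + 7*t + 2))/(t^4 + 9*t^3 - 8*t^2 + 7*t + 2)^3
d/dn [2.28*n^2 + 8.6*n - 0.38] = 4.56*n + 8.6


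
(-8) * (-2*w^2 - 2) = 16*w^2 + 16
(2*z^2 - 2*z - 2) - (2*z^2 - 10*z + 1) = 8*z - 3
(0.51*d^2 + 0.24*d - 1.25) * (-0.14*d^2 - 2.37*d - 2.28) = -0.0714*d^4 - 1.2423*d^3 - 1.5566*d^2 + 2.4153*d + 2.85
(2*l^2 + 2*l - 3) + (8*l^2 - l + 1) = 10*l^2 + l - 2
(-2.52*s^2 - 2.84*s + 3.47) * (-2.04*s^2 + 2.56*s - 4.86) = 5.1408*s^4 - 0.6576*s^3 - 2.102*s^2 + 22.6856*s - 16.8642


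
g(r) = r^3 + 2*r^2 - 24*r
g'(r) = 3*r^2 + 4*r - 24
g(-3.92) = 64.58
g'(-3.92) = 6.42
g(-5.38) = 31.29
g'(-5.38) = 41.31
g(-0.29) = 7.10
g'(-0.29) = -24.91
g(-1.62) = 39.88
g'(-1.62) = -22.61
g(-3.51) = 65.64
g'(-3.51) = -1.08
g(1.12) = -22.97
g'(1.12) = -15.76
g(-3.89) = 64.76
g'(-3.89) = 5.84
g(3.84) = -6.05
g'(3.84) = 35.60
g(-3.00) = 63.00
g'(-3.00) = -9.00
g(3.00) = -27.00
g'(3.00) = 15.00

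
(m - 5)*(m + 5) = m^2 - 25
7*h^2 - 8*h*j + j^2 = (-7*h + j)*(-h + j)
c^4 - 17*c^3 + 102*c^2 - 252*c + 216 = (c - 6)^2*(c - 3)*(c - 2)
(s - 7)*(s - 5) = s^2 - 12*s + 35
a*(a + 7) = a^2 + 7*a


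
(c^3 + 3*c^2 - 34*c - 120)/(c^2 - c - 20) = (c^2 - c - 30)/(c - 5)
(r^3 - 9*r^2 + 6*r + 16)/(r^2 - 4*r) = (r^3 - 9*r^2 + 6*r + 16)/(r*(r - 4))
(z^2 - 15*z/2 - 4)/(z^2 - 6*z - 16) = (z + 1/2)/(z + 2)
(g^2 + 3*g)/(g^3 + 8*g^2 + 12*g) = (g + 3)/(g^2 + 8*g + 12)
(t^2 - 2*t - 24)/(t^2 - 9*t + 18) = (t + 4)/(t - 3)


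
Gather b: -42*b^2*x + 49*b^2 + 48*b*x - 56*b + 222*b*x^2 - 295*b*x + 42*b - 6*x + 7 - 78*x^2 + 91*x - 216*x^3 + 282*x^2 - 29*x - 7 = b^2*(49 - 42*x) + b*(222*x^2 - 247*x - 14) - 216*x^3 + 204*x^2 + 56*x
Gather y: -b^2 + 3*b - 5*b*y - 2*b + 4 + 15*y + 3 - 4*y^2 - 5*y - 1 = -b^2 + b - 4*y^2 + y*(10 - 5*b) + 6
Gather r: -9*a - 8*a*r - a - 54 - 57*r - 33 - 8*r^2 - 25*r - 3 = -10*a - 8*r^2 + r*(-8*a - 82) - 90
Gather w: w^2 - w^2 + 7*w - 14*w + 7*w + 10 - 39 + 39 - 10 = 0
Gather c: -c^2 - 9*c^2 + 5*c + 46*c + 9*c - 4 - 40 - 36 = -10*c^2 + 60*c - 80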